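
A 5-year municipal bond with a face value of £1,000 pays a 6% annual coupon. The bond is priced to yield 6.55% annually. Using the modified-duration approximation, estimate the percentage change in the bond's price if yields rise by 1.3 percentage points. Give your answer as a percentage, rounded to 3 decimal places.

Periodic yield y = 0.0655. Modified duration first:
  t   CF        PV=CF/(1+0.0655)^t    t·PV
  1        60.00        56.3116        56.3116
  2        60.00        52.8499       105.6998
  3        60.00        49.6011       148.8032
  4        60.00        46.5519       186.2076
  5     1,060.00       771.8601     3,859.3005
  Σ                    977.1746     4,356.3227
P = 977.1746; D_Mac = 4.45808 yrs; D_mod = 4.45808/(1+0.0655) = 4.18403 yrs.
ΔP/P ≈ -D_mod · Δy = -4.18403 × (+0.013) = -0.054392 = -5.4392%.

-5.439%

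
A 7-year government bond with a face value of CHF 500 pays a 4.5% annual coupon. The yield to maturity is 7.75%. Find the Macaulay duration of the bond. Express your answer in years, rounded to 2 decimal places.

Periodic yield y = 0.0775. Discount each cash flow and weight by its year:
  t   CF        PV=CF/(1+0.0775)^t    t·PV
  1        22.50        20.8817        20.8817
  2        22.50        19.3797        38.7595
  3        22.50        17.9858        53.9575
  4        22.50        16.6922        66.7688
  5        22.50        15.4916        77.4580
  6        22.50        14.3773        86.2641
  7       522.50       309.8599     2,169.0191
  Σ                    414.6683     2,513.1086
Price P = Σ PV = 414.6683.
Macaulay duration = Σ(t·PV) / P = 2,513.1086 / 414.6683 = 6.06053 years.

6.06 years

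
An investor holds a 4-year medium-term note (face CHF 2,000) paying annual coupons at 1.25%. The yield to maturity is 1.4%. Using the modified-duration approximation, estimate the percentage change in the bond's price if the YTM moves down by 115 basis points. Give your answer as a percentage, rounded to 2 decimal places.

Periodic yield y = 0.014. Modified duration first:
  t   CF        PV=CF/(1+0.014)^t    t·PV
  1        25.00        24.6548        24.6548
  2        25.00        24.3144        48.6289
  3        25.00        23.9787        71.9362
  4     2,025.00     1,915.4605     7,661.8421
  Σ                  1,988.4085     7,807.0620
P = 1,988.4085; D_Mac = 3.92629 yrs; D_mod = 3.92629/(1+0.014) = 3.87208 yrs.
ΔP/P ≈ -D_mod · Δy = -3.87208 × (-0.0115) = +0.044529 = +4.4529%.

+4.45%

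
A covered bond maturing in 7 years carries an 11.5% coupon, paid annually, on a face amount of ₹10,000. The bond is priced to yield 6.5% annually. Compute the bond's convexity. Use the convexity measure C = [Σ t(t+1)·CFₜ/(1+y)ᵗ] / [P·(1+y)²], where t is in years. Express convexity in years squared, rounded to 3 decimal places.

34.432

With y = 0.065:
  t   CF        PV=CF/(1+0.065)^t    t·PV        t(t+1)·PV
  1     1,150.00     1,079.8122     1,079.8122       2,159.6244
  2     1,150.00     1,013.9082     2,027.8164       6,083.4491
  3     1,150.00       952.0265     2,856.0794      11,424.3175
  4     1,150.00       893.9216     3,575.6862      17,878.4311
  5     1,150.00       839.3630     4,196.8148      25,180.8889
  6     1,150.00       788.1342     4,728.8054      33,101.6379
  7    11,150.00     7,175.0943    50,225.6601     401,805.2805
  Σ                 12,742.2599    68,690.6744     497,633.6294
P = 12,742.2599.
Convexity = Σ t(t+1)·PV / [P·(1+y)²] = 497,633.6294 / (12,742.2599 × 1.134225) = 34.43214.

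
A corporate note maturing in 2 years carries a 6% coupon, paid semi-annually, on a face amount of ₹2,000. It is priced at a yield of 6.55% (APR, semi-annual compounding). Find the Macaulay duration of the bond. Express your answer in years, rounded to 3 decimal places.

1.914 years

Periodic yield y = 0.03275. Discount each cash flow and weight by its period:
  t   CF        PV=CF/(1+0.03275)^t    t·PV
  1        60.00        58.0973        58.0973
  2        60.00        56.2550       112.5099
  3        60.00        54.4710       163.4131
  4     2,060.00     1,810.8664     7,243.4655
  Σ                  1,979.6897     7,577.4859
Price P = Σ PV = 1,979.6897.
Macaulay duration = Σ(t·PV) / P = 7,577.4859 / 1,979.6897 = 3.82761 half-year periods.
In years: 3.82761 / 2 = 1.91381 years.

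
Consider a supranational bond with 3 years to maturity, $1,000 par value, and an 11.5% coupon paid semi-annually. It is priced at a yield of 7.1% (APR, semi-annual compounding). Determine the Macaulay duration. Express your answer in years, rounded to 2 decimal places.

Periodic yield y = 0.0355. Discount each cash flow and weight by its period:
  t   CF        PV=CF/(1+0.0355)^t    t·PV
  1        57.50        55.5287        55.5287
  2        57.50        53.6250       107.2501
  3        57.50        51.7866       155.3598
  4        57.50        50.0112       200.0449
  5        57.50        48.2967       241.4834
  6     1,057.50       857.7876     5,146.7255
  Σ                  1,117.0359     5,906.3925
Price P = Σ PV = 1,117.0359.
Macaulay duration = Σ(t·PV) / P = 5,906.3925 / 1,117.0359 = 5.28756 half-year periods.
In years: 5.28756 / 2 = 2.64378 years.

2.64 years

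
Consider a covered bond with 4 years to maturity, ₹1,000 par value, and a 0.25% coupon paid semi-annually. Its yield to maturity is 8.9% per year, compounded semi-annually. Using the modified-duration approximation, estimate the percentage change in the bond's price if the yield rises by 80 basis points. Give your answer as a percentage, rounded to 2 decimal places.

-3.05%

Periodic yield y = 0.0445. Modified duration first:
  t   CF        PV=CF/(1+0.0445)^t    t·PV
  1         1.25         1.1967         1.1967
  2         1.25         1.1458         2.2915
  3         1.25         1.0969         3.2908
  4         1.25         1.0502         4.2008
  5         1.25         1.0055         5.0273
  6         1.25         0.9626         5.7758
  7         1.25         0.9216         6.4513
  8     1,001.25       706.7649     5,654.1192
  Σ                    714.1443     5,682.3536
P = 714.1443; D_Mac = 7.95687 half-year periods = 3.97844 yrs; D_mod = 3.97844/(1+0.0445) = 3.80894 yrs.
ΔP/P ≈ -D_mod · Δy = -3.80894 × (+0.008) = -0.030472 = -3.0472%.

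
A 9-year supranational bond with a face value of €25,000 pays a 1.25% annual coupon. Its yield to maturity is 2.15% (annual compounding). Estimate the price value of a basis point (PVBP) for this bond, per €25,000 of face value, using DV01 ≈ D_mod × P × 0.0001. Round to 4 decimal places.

€19.3931

Periodic yield y = 0.0215.
  t   CF        PV=CF/(1+0.0215)^t    t·PV
  1       312.50       305.9227       305.9227
  2       312.50       299.4838       598.9675
  3       312.50       293.1804       879.5412
  4       312.50       287.0097     1,148.0387
  5       312.50       280.9688     1,404.8442
  6       312.50       275.0552     1,650.3310
  7       312.50       269.2659     1,884.8616
  8       312.50       263.5986     2,108.7886
  9    25,312.50    20,902.0894   188,118.8050
  Σ                 23,176.5744   198,100.1004
P = 23,176.5744; D_Mac = 8.54743 yrs; D_mod = 8.36753 yrs.
DV01 ≈ 8.36753 × 23,176.5744 × 0.0001 = 19.393059.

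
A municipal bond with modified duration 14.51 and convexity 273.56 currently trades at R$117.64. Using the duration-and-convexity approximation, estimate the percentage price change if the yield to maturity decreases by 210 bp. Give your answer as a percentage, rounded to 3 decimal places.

+36.503%

Duration effect: -D_mod·Δy = -14.51 × (-0.021) = +0.304710
Convexity effect: ½·C·(Δy)² = 0.5 × 273.56 × (-0.021)² = +0.06031998
ΔP/P ≈ +0.304710 + 0.06031998 = +0.36502998
= +36.502998%.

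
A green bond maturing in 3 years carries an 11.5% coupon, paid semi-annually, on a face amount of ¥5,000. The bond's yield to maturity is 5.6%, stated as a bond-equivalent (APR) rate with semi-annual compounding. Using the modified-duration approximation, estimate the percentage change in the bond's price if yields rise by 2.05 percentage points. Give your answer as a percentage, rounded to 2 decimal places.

Periodic yield y = 0.028. Modified duration first:
  t   CF        PV=CF/(1+0.028)^t    t·PV
  1       287.50       279.6693       279.6693
  2       287.50       272.0518       544.1036
  3       287.50       264.6418       793.9255
  4       287.50       257.4337     1,029.7348
  5       287.50       250.4219     1,252.1094
  6     5,287.50     4,480.1411    26,880.8466
  Σ                  5,804.3596    30,780.3892
P = 5,804.3596; D_Mac = 5.30298 half-year periods = 2.65149 yrs; D_mod = 2.65149/(1+0.028) = 2.57927 yrs.
ΔP/P ≈ -D_mod · Δy = -2.57927 × (+0.0205) = -0.052875 = -5.2875%.

-5.29%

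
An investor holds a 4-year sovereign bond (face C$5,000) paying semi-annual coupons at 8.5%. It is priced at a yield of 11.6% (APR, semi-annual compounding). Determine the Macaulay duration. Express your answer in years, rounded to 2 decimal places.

3.44 years

Periodic yield y = 0.058. Discount each cash flow and weight by its period:
  t   CF        PV=CF/(1+0.058)^t    t·PV
  1       212.50       200.8507       200.8507
  2       212.50       189.8399       379.6799
  3       212.50       179.4328       538.2985
  4       212.50       169.5963       678.3850
  5       212.50       160.2989       801.4946
  6       212.50       151.5113       909.0676
  7       212.50       143.2054     1,002.4375
  8     5,212.50     3,320.1731    26,561.3848
  Σ                  4,514.9083    31,071.5986
Price P = Σ PV = 4,514.9083.
Macaulay duration = Σ(t·PV) / P = 31,071.5986 / 4,514.9083 = 6.88200 half-year periods.
In years: 6.88200 / 2 = 3.44100 years.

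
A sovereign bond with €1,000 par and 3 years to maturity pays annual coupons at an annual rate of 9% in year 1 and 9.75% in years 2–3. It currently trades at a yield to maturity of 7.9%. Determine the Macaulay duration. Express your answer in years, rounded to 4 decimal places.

Periodic yield y = 0.079. Discount each cash flow and weight by its year:
  t   CF        PV=CF/(1+0.079)^t    t·PV
  1        90.00        83.4106        83.4106
  2        97.50        83.7455       167.4911
  3     1,097.50       873.6555     2,620.9664
  Σ                  1,040.8116     2,871.8680
Price P = Σ PV = 1,040.8116.
Macaulay duration = Σ(t·PV) / P = 2,871.8680 / 1,040.8116 = 2.75926 years.

2.7593 years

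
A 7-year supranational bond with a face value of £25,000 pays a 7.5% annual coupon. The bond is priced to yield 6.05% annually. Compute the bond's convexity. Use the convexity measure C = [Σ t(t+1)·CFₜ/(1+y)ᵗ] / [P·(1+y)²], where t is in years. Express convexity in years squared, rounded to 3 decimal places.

With y = 0.0605:
  t   CF        PV=CF/(1+0.0605)^t    t·PV        t(t+1)·PV
  1     1,875.00     1,768.0339     1,768.0339       3,536.0679
  2     1,875.00     1,667.1702     3,334.3403      10,003.0209
  3     1,875.00     1,572.0605     4,716.1815      18,864.7259
  4     1,875.00     1,482.3767     5,929.5068      29,647.5340
  5     1,875.00     1,397.8092     6,989.0462      41,934.2773
  6     1,875.00     1,318.0662     7,908.3974      55,358.7819
  7    26,875.00    17,814.5051   124,701.5360     997,612.2882
  Σ                 27,020.0219   155,347.0422   1,156,956.6961
P = 27,020.0219.
Convexity = Σ t(t+1)·PV / [P·(1+y)²] = 1,156,956.6961 / (27,020.0219 × 1.124660) = 38.07238.

38.072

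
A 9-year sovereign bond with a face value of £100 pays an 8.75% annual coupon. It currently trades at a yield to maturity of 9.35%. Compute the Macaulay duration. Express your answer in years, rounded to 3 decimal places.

Periodic yield y = 0.0935. Discount each cash flow and weight by its year:
  t   CF        PV=CF/(1+0.0935)^t    t·PV
  1         8.75         8.0018         8.0018
  2         8.75         7.3176        14.6353
  3         8.75         6.6919        20.0758
  4         8.75         6.1197        24.4790
  5         8.75         5.5965        27.9823
  6         8.75         5.1179        30.7076
  7         8.75         4.6803        32.7623
  8         8.75         4.2801        34.2411
  9       108.75        48.6475       437.8271
  Σ                     96.4535       630.7124
Price P = Σ PV = 96.4535.
Macaulay duration = Σ(t·PV) / P = 630.7124 / 96.4535 = 6.53903 years.

6.539 years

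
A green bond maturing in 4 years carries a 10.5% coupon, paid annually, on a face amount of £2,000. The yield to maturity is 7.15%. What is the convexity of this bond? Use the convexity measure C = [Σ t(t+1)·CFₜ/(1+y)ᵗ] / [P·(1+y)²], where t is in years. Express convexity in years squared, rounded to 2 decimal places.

With y = 0.0715:
  t   CF        PV=CF/(1+0.0715)^t    t·PV        t(t+1)·PV
  1       210.00       195.9869       195.9869         391.9739
  2       210.00       182.9089       365.8179       1,097.4537
  3       210.00       170.7036       512.1109       2,048.4436
  4     2,210.00     1,676.5773     6,706.3091      33,531.5453
  Σ                  2,226.1768     7,780.2248      37,069.4164
P = 2,226.1768.
Convexity = Σ t(t+1)·PV / [P·(1+y)²] = 37,069.4164 / (2,226.1768 × 1.148112) = 14.50346.

14.50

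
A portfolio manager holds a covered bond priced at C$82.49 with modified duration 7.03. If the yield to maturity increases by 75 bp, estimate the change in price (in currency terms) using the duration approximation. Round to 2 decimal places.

Duration approximation: ΔP/P ≈ -D_mod · Δy = -7.03 × (+0.0075) = -0.052725.
ΔP ≈ 82.49 × (-0.052725) = -4.34928525.

-C$4.35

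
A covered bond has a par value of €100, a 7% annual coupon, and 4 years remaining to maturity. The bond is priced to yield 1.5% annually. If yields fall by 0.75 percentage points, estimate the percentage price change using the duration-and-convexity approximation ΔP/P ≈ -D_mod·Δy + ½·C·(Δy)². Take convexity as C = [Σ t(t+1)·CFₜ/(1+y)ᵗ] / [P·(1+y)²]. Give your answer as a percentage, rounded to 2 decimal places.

+2.75%

With y = 0.015:
  t   CF        PV=CF/(1+0.015)^t    t·PV        t(t+1)·PV
  1         7.00         6.8966         6.8966          13.7931
  2         7.00         6.7946        13.5893          40.7678
  3         7.00         6.6942        20.0827          80.3306
  4       107.00       100.8137       403.2549       2,016.2743
  Σ                    121.1991       443.8233       2,151.1658
P = 121.1991; D_Mac = 3.66194 yrs; D_mod = 3.60782 yrs; C = 17.22830.
Duration effect: -3.60782 × (-0.0075) = +0.027059
Convexity effect: 0.5 × 17.22830 × (-0.0075)² = +0.0004845
ΔP/P ≈ +0.027059 + 0.0004845 = +0.027543 = +2.7543%.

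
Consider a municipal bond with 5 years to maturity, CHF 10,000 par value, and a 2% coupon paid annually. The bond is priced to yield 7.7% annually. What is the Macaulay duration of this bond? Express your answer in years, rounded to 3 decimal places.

Periodic yield y = 0.077. Discount each cash flow and weight by its year:
  t   CF        PV=CF/(1+0.077)^t    t·PV
  1       200.00       185.7010       185.7010
  2       200.00       172.4243       344.8487
  3       200.00       160.0969       480.2907
  4       200.00       148.6508       594.6031
  5    10,200.00     7,039.1733    35,195.8663
  Σ                  7,706.0463    36,801.3098
Price P = Σ PV = 7,706.0463.
Macaulay duration = Σ(t·PV) / P = 36,801.3098 / 7,706.0463 = 4.77564 years.

4.776 years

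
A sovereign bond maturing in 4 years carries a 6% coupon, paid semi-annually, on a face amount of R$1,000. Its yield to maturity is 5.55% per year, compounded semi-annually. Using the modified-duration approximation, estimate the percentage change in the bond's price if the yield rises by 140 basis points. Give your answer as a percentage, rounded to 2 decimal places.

-4.93%

Periodic yield y = 0.02775. Modified duration first:
  t   CF        PV=CF/(1+0.02775)^t    t·PV
  1        30.00        29.1900        29.1900
  2        30.00        28.4018        56.8037
  3        30.00        27.6350        82.9049
  4        30.00        26.8888       107.5552
  5        30.00        26.1628       130.8139
  6        30.00        25.4564       152.7382
  7        30.00        24.7690       173.3832
  8     1,030.00       827.4416     6,619.5326
  Σ                  1,015.9453     7,352.9215
P = 1,015.9453; D_Mac = 7.23752 half-year periods = 3.61876 yrs; D_mod = 3.61876/(1+0.02775) = 3.52105 yrs.
ΔP/P ≈ -D_mod · Δy = -3.52105 × (+0.014) = -0.049295 = -4.9295%.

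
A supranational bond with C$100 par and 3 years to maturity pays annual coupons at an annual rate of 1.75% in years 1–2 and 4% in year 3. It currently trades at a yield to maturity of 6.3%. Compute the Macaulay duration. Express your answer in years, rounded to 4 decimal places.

2.9461 years

Periodic yield y = 0.063. Discount each cash flow and weight by its year:
  t   CF        PV=CF/(1+0.063)^t    t·PV
  1         1.75         1.6463         1.6463
  2         1.75         1.5487         3.0974
  3       104.00        86.5832       259.7495
  Σ                     89.7782       264.4933
Price P = Σ PV = 89.7782.
Macaulay duration = Σ(t·PV) / P = 264.4933 / 89.7782 = 2.94608 years.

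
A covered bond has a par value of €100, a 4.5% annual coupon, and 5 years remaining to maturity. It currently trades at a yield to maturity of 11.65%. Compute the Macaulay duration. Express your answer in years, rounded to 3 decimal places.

Periodic yield y = 0.1165. Discount each cash flow and weight by its year:
  t   CF        PV=CF/(1+0.1165)^t    t·PV
  1         4.50         4.0305         4.0305
  2         4.50         3.6099         7.2198
  3         4.50         3.2332         9.6997
  4         4.50         2.8959        11.5834
  5       104.50        60.2314       301.1568
  Σ                     74.0008       333.6902
Price P = Σ PV = 74.0008.
Macaulay duration = Σ(t·PV) / P = 333.6902 / 74.0008 = 4.50928 years.

4.509 years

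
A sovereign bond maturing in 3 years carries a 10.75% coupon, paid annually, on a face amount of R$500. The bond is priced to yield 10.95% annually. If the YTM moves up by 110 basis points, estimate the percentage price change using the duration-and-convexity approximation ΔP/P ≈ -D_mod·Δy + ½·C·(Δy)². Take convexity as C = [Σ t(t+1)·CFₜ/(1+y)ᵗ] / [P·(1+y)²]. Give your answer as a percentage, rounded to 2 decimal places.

-2.64%

With y = 0.1095:
  t   CF        PV=CF/(1+0.1095)^t    t·PV        t(t+1)·PV
  1        53.75        48.4452        48.4452          96.8905
  2        53.75        43.6640        87.3281         261.9842
  3       553.75       405.4449     1,216.3346       4,865.3385
  Σ                    497.5542     1,352.1080       5,224.2132
P = 497.5542; D_Mac = 2.71751 yrs; D_mod = 2.44931 yrs; C = 8.52955.
Duration effect: -2.44931 × (+0.011) = -0.026942
Convexity effect: 0.5 × 8.52955 × (0.011)² = +0.0005160
ΔP/P ≈ -0.026942 + 0.0005160 = -0.026426 = -2.6426%.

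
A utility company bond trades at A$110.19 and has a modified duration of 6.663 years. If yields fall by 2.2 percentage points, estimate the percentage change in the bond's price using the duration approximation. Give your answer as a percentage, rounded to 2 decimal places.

Duration approximation: ΔP/P ≈ -D_mod · Δy = -6.663 × (-0.022) = +0.146586.
As a percentage: +14.6586%.

+14.66%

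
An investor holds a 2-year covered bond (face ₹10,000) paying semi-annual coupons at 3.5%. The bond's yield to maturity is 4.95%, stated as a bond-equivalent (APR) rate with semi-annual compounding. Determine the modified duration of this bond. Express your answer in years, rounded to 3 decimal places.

1.901 years

Periodic yield y = 0.02475. First find Macaulay duration:
  t   CF        PV=CF/(1+0.02475)^t    t·PV
  1       175.00       170.7734       170.7734
  2       175.00       166.6488       333.2976
  3       175.00       162.6239       487.8716
  4    10,175.00     9,227.0465    36,908.1861
  Σ                  9,727.0925    37,900.1286
P = 9,727.0925; Macaulay duration = 37,900.1286 / 9,727.0925 = 3.89635 half-year periods = 1.94817 years.
Modified duration = D_Mac / (1 + y) = 1.94817 / 1.02475 = 1.90112 years.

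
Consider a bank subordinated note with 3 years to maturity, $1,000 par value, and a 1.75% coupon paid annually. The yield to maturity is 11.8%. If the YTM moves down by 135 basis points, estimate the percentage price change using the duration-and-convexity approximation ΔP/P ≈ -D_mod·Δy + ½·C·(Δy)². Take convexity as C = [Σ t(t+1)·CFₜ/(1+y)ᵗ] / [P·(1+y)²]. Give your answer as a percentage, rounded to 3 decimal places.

With y = 0.118:
  t   CF        PV=CF/(1+0.118)^t    t·PV        t(t+1)·PV
  1        17.50        15.6530        15.6530          31.3059
  2        17.50        14.0009        28.0017          84.0051
  3     1,017.50       728.1301     2,184.3904       8,737.5617
  Σ                    757.7839     2,228.0451       8,852.8727
P = 757.7839; D_Mac = 2.94021 yrs; D_mod = 2.62989 yrs; C = 9.34663.
Duration effect: -2.62989 × (-0.0135) = +0.035503
Convexity effect: 0.5 × 9.34663 × (-0.0135)² = +0.0008517
ΔP/P ≈ +0.035503 + 0.0008517 = +0.036355 = +3.6355%.

+3.636%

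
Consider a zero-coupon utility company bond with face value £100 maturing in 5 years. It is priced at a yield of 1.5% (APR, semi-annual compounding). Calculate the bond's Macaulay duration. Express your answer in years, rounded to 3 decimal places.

A zero-coupon bond has a single cash flow at maturity, so its Macaulay duration equals its maturity: 5 years.
(Equivalently: 10 semi-annual periods ÷ 2 = 5 years.)

5.000 years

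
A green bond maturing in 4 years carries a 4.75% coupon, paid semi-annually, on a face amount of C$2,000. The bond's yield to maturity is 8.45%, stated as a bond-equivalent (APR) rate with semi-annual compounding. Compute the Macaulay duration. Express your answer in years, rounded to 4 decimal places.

Periodic yield y = 0.04225. Discount each cash flow and weight by its period:
  t   CF        PV=CF/(1+0.04225)^t    t·PV
  1        47.50        45.5745        45.5745
  2        47.50        43.7270        87.4540
  3        47.50        41.9544       125.8633
  4        47.50        40.2537       161.0149
  5        47.50        38.6219       193.1097
  6        47.50        37.0563       222.3379
  7        47.50        35.5541       248.8790
  8     2,047.50     1,470.4446    11,763.5572
  Σ                  1,753.1867    12,847.7905
Price P = Σ PV = 1,753.1867.
Macaulay duration = Σ(t·PV) / P = 12,847.7905 / 1,753.1867 = 7.32825 half-year periods.
In years: 7.32825 / 2 = 3.66413 years.

3.6641 years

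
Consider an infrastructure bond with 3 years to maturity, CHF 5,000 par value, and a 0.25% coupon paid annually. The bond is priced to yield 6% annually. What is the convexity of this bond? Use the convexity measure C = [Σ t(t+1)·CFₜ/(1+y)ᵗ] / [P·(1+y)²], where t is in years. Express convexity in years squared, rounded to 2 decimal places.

10.64

With y = 0.06:
  t   CF        PV=CF/(1+0.06)^t    t·PV        t(t+1)·PV
  1        12.50        11.7925        11.7925          23.5849
  2        12.50        11.1250        22.2499          66.7497
  3     5,012.50     4,208.5917    12,625.7750      50,503.0999
  Σ                  4,231.5091    12,659.8173      50,593.4345
P = 4,231.5091.
Convexity = Σ t(t+1)·PV / [P·(1+y)²] = 50,593.4345 / (4,231.5091 × 1.123600) = 10.64112.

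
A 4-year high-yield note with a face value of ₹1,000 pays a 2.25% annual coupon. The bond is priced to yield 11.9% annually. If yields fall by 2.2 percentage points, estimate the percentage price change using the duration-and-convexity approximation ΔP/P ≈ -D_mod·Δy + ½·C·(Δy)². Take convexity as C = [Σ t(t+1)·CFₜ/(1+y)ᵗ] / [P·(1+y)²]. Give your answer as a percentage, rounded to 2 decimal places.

+7.92%

With y = 0.119:
  t   CF        PV=CF/(1+0.119)^t    t·PV        t(t+1)·PV
  1        22.50        20.1072        20.1072          40.2145
  2        22.50        17.9689        35.9379         107.8136
  3        22.50        16.0580        48.1741         192.6964
  4     1,022.50       652.1432     2,608.5728      13,042.8640
  Σ                    706.2774     2,712.7920      13,383.5885
P = 706.2774; D_Mac = 3.84097 yrs; D_mod = 3.43250 yrs; C = 15.13342.
Duration effect: -3.43250 × (-0.022) = +0.075515
Convexity effect: 0.5 × 15.13342 × (-0.022)² = +0.0036623
ΔP/P ≈ +0.075515 + 0.0036623 = +0.079177 = +7.9177%.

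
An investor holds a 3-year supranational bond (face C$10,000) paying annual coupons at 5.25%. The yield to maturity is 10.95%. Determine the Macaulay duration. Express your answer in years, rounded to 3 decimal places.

2.840 years

Periodic yield y = 0.1095. Discount each cash flow and weight by its year:
  t   CF        PV=CF/(1+0.1095)^t    t·PV
  1       525.00       473.1861       473.1861
  2       525.00       426.4859       852.9718
  3    10,525.00     7,706.1984    23,118.5951
  Σ                  8,605.8704    24,444.7531
Price P = Σ PV = 8,605.8704.
Macaulay duration = Σ(t·PV) / P = 24,444.7531 / 8,605.8704 = 2.84047 years.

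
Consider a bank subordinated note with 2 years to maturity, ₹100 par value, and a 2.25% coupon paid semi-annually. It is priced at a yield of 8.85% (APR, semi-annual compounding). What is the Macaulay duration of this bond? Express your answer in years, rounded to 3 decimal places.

1.964 years

Periodic yield y = 0.04425. Discount each cash flow and weight by its period:
  t   CF        PV=CF/(1+0.04425)^t    t·PV
  1        1.125         1.0773         1.0773
  2        1.125         1.0317         2.0634
  3        1.125         0.9880         2.9639
  4      101.125        85.0434       340.1736
  Σ                     88.1404       346.2781
Price P = Σ PV = 88.1404.
Macaulay duration = Σ(t·PV) / P = 346.2781 / 88.1404 = 3.92871 half-year periods.
In years: 3.92871 / 2 = 1.96436 years.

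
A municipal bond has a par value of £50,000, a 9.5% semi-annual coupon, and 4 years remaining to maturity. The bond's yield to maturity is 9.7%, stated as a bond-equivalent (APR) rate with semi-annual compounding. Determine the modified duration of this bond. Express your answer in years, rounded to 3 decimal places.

Periodic yield y = 0.0485. First find Macaulay duration:
  t   CF        PV=CF/(1+0.0485)^t    t·PV
  1     2,375.00     2,265.1407     2,265.1407
  2     2,375.00     2,160.3631     4,320.7261
  3     2,375.00     2,060.4321     6,181.2963
  4     2,375.00     1,965.1236     7,860.4945
  5     2,375.00     1,874.2238     9,371.1188
  6     2,375.00     1,787.5286    10,725.1717
  7     2,375.00     1,704.8437    11,933.9059
  8    52,375.00    35,857.2152   286,857.7215
  Σ                 49,674.8708   339,515.5756
P = 49,674.8708; Macaulay duration = 339,515.5756 / 49,674.8708 = 6.83476 half-year periods = 3.41738 years.
Modified duration = D_Mac / (1 + y) = 3.41738 / 1.0485 = 3.25930 years.

3.259 years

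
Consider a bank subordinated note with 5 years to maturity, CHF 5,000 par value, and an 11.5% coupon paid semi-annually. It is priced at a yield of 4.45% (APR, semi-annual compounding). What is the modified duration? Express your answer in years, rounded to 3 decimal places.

4.001 years

Periodic yield y = 0.02225. First find Macaulay duration:
  t   CF        PV=CF/(1+0.02225)^t    t·PV
  1       287.50       281.2424       281.2424
  2       287.50       275.1209       550.2418
  3       287.50       269.1327       807.3981
  4       287.50       263.2748     1,053.0994
  5       287.50       257.5445     1,287.7224
  6       287.50       251.9388     1,511.6331
  7       287.50       246.4552     1,725.1865
  8       287.50       241.0909     1,928.7275
  9       287.50       235.8434     2,122.5908
  10    5,287.50     4,243.0601    42,430.6015
  Σ                  6,564.7039    53,698.4436
P = 6,564.7039; Macaulay duration = 53,698.4436 / 6,564.7039 = 8.17987 half-year periods = 4.08994 years.
Modified duration = D_Mac / (1 + y) = 4.08994 / 1.02225 = 4.00092 years.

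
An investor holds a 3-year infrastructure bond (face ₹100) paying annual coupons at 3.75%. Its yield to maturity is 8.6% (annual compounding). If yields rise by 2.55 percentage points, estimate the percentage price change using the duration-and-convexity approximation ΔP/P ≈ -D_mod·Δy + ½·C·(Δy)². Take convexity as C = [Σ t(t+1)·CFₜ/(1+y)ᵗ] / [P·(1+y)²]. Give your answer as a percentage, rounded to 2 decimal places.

-6.46%

With y = 0.086:
  t   CF        PV=CF/(1+0.086)^t    t·PV        t(t+1)·PV
  1         3.75         3.4530         3.4530           6.9061
  2         3.75         3.1796         6.3592          19.0776
  3       103.75        81.0025       243.0076         972.0305
  Σ                     87.6352       252.8198         998.0141
P = 87.6352; D_Mac = 2.88491 yrs; D_mod = 2.65646 yrs; C = 9.65603.
Duration effect: -2.65646 × (+0.0255) = -0.067740
Convexity effect: 0.5 × 9.65603 × (0.0255)² = +0.0031394
ΔP/P ≈ -0.067740 + 0.0031394 = -0.064600 = -6.4600%.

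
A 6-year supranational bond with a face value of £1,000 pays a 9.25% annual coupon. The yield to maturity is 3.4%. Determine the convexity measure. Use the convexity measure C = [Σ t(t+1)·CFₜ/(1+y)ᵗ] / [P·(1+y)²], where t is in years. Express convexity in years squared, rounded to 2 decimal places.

With y = 0.034:
  t   CF        PV=CF/(1+0.034)^t    t·PV        t(t+1)·PV
  1        92.50        89.4584        89.4584         178.9168
  2        92.50        86.5168       173.0337         519.1010
  3        92.50        83.6720       251.0160       1,004.0639
  4        92.50        80.9207       323.6828       1,618.4138
  5        92.50        78.2599       391.2993       2,347.7957
  6     1,092.50       893.9191     5,363.5146      37,544.6019
  Σ                  1,312.7469     6,592.0047      43,212.8931
P = 1,312.7469.
Convexity = Σ t(t+1)·PV / [P·(1+y)²] = 43,212.8931 / (1,312.7469 × 1.069156) = 30.78869.

30.79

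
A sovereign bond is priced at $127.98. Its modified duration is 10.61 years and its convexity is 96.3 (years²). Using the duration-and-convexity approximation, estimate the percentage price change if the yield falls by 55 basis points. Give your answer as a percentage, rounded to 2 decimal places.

Duration effect: -D_mod·Δy = -10.61 × (-0.0055) = +0.058355
Convexity effect: ½·C·(Δy)² = 0.5 × 96.3 × (-0.0055)² = +0.0014565375
ΔP/P ≈ +0.058355 + 0.0014565375 = +0.0598115375
= +5.98115375%.

+5.98%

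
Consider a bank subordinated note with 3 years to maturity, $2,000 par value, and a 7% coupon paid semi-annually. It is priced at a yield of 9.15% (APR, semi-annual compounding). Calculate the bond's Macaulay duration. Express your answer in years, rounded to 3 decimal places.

2.749 years

Periodic yield y = 0.04575. Discount each cash flow and weight by its period:
  t   CF        PV=CF/(1+0.04575)^t    t·PV
  1        70.00        66.9376        66.9376
  2        70.00        64.0092       128.0184
  3        70.00        61.2089       183.6266
  4        70.00        58.5311       234.1243
  5        70.00        55.9704       279.8522
  6     2,070.00     1,582.7164     9,496.2985
  Σ                  1,889.3736    10,388.8576
Price P = Σ PV = 1,889.3736.
Macaulay duration = Σ(t·PV) / P = 10,388.8576 / 1,889.3736 = 5.49857 half-year periods.
In years: 5.49857 / 2 = 2.74929 years.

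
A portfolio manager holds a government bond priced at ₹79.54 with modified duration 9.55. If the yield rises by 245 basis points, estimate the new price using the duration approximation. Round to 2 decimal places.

₹60.93

Duration approximation: ΔP/P ≈ -D_mod · Δy = -9.55 × (+0.0245) = -0.233975.
New price ≈ 79.54 × (1 - 0.233975) = 60.9296285.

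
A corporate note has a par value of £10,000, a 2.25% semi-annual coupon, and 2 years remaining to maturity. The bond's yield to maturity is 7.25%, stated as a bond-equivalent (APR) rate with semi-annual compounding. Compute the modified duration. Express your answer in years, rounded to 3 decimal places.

1.896 years

Periodic yield y = 0.03625. First find Macaulay duration:
  t   CF        PV=CF/(1+0.03625)^t    t·PV
  1       112.50       108.5645       108.5645
  2       112.50       104.7667       209.5335
  3       112.50       101.1018       303.3054
  4    10,112.50     8,770.0155    35,080.0620
  Σ                  9,084.4486    35,701.4654
P = 9,084.4486; Macaulay duration = 35,701.4654 / 9,084.4486 = 3.92995 half-year periods = 1.96498 years.
Modified duration = D_Mac / (1 + y) = 1.96498 / 1.03625 = 1.89624 years.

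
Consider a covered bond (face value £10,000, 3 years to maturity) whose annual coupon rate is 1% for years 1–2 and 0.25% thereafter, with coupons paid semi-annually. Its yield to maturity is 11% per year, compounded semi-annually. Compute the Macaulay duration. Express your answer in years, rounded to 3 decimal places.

Periodic yield y = 0.055. Discount each cash flow and weight by its period:
  t   CF        PV=CF/(1+0.055)^t    t·PV
  1        50.00        47.3934        47.3934
  2        50.00        44.9226        89.8452
  3        50.00        42.5807       127.7420
  4        50.00        40.3608       161.4433
  5        12.50         9.5642        47.8209
  6    10,012.50     7,261.5239    43,569.1434
  Σ                  7,446.3456    44,043.3883
Price P = Σ PV = 7,446.3456.
Macaulay duration = Σ(t·PV) / P = 44,043.3883 / 7,446.3456 = 5.91477 half-year periods.
In years: 5.91477 / 2 = 2.95738 years.

2.957 years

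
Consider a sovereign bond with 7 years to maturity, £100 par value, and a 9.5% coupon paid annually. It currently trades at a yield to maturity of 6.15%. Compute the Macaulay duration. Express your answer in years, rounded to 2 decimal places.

Periodic yield y = 0.0615. Discount each cash flow and weight by its year:
  t   CF        PV=CF/(1+0.0615)^t    t·PV
  1         9.50         8.9496         8.9496
  2         9.50         8.4311        16.8622
  3         9.50         7.9426        23.8279
  4         9.50         7.4824        29.9298
  5         9.50         7.0489        35.2447
  6         9.50         6.6405        39.8433
  7       109.50        72.1065       504.7452
  Σ                    118.6017       659.4025
Price P = Σ PV = 118.6017.
Macaulay duration = Σ(t·PV) / P = 659.4025 / 118.6017 = 5.55981 years.

5.56 years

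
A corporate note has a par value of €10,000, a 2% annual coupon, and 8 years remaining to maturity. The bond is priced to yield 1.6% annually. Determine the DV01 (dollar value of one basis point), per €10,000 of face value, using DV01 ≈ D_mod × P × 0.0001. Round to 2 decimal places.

Periodic yield y = 0.016.
  t   CF        PV=CF/(1+0.016)^t    t·PV
  1       200.00       196.8504       196.8504
  2       200.00       193.7504       387.5008
  3       200.00       190.6992       572.0976
  4       200.00       187.6961       750.7843
  5       200.00       184.7402       923.7011
  6       200.00       181.8309     1,090.9855
  7       200.00       178.9674     1,252.7721
  8    10,200.00     8,983.6021    71,868.8168
  Σ                 10,298.1367    77,043.5086
P = 10,298.1367; D_Mac = 7.48131 yrs; D_mod = 7.36349 yrs.
DV01 ≈ 7.36349 × 10,298.1367 × 0.0001 = 7.583023.

€7.58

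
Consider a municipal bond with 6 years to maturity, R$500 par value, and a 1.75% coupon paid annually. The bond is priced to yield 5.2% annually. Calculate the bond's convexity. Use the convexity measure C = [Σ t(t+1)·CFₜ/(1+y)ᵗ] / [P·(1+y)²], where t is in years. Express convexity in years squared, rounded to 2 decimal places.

35.58

With y = 0.052:
  t   CF        PV=CF/(1+0.052)^t    t·PV        t(t+1)·PV
  1         8.75         8.3175         8.3175          16.6350
  2         8.75         7.9064        15.8127          47.4382
  3         8.75         7.5156        22.5467          90.1866
  4         8.75         7.1441        28.5762         142.8812
  5         8.75         6.7909        33.9547         203.7279
  6       508.75       375.3272     2,251.9629      15,763.7404
  Σ                    413.0015     2,361.1707      16,264.6093
P = 413.0015.
Convexity = Σ t(t+1)·PV / [P·(1+y)²] = 16,264.6093 / (413.0015 × 1.106704) = 35.58447.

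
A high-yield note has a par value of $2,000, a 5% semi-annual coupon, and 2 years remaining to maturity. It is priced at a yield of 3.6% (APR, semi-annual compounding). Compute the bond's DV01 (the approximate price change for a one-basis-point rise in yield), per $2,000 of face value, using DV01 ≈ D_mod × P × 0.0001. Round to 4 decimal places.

$0.3891

Periodic yield y = 0.018.
  t   CF        PV=CF/(1+0.018)^t    t·PV
  1        50.00        49.1159        49.1159
  2        50.00        48.2475        96.4949
  3        50.00        47.3944       142.1831
  4     2,050.00     1,908.8102     7,635.2408
  Σ                  2,053.5679     7,923.0347
P = 2,053.5679; D_Mac = 3.85818 half-year periods = 1.92909 yrs; D_mod = 1.89498 yrs.
DV01 ≈ 1.89498 × 2,053.5679 × 0.0001 = 0.389147.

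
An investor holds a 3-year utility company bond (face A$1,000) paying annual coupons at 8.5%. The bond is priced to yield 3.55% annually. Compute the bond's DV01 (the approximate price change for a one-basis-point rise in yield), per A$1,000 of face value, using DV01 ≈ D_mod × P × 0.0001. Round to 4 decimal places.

Periodic yield y = 0.0355.
  t   CF        PV=CF/(1+0.0355)^t    t·PV
  1        85.00        82.0859        82.0859
  2        85.00        79.2718       158.5436
  3     1,085.00       977.1909     2,931.5728
  Σ                  1,138.5487     3,172.2023
P = 1,138.5487; D_Mac = 2.78618 yrs; D_mod = 2.69066 yrs.
DV01 ≈ 2.69066 × 1,138.5487 × 0.0001 = 0.306345.

A$0.3063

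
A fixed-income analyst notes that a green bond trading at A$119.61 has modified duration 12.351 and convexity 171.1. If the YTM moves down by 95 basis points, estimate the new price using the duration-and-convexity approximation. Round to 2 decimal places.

A$134.57

Duration effect: -D_mod·Δy = -12.351 × (-0.0095) = +0.1173345
Convexity effect: ½·C·(Δy)² = 0.5 × 171.1 × (-0.0095)² = +0.0077208875
ΔP/P ≈ +0.1173345 + 0.0077208875 = +0.1250553875
New price ≈ 119.61 × (1 + 0.1250553875) = 134.567874898875.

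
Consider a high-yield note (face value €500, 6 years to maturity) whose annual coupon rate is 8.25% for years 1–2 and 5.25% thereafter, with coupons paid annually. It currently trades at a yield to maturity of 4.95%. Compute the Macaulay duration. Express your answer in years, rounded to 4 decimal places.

Periodic yield y = 0.0495. Discount each cash flow and weight by its year:
  t   CF        PV=CF/(1+0.0495)^t    t·PV
  1        41.25        39.3044        39.3044
  2        41.25        37.4506        74.9012
  3        26.25        22.7082        68.1245
  4        26.25        21.6371        86.5485
  5        26.25        20.6166       103.0830
  6       526.25       393.8197     2,362.9183
  Σ                    535.5367     2,734.8800
Price P = Σ PV = 535.5367.
Macaulay duration = Σ(t·PV) / P = 2,734.8800 / 535.5367 = 5.10680 years.

5.1068 years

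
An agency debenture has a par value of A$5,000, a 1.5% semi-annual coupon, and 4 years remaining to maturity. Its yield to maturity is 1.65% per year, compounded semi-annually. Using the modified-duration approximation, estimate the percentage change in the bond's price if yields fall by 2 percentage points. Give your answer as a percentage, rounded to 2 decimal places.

Periodic yield y = 0.00825. Modified duration first:
  t   CF        PV=CF/(1+0.00825)^t    t·PV
  1        37.50        37.1932        37.1932
  2        37.50        36.8888        73.7776
  3        37.50        36.5870       109.7609
  4        37.50        36.2876       145.1504
  5        37.50        35.9907       179.9534
  6        37.50        35.6962       214.1771
  7        37.50        35.4041       247.8288
  8     5,037.50     4,717.0362    37,736.2900
  Σ                  4,971.0838    38,744.1315
P = 4,971.0838; D_Mac = 7.79390 half-year periods = 3.89695 yrs; D_mod = 3.89695/(1+0.00825) = 3.86506 yrs.
ΔP/P ≈ -D_mod · Δy = -3.86506 × (-0.02) = +0.077301 = +7.7301%.

+7.73%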